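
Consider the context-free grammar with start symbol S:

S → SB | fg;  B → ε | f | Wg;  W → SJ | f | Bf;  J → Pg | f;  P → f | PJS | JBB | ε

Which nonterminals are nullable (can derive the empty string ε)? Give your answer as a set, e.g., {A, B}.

{B, P}

Directly nullable (have an ε-rule): {B, P}.
Not nullable: J, S, W — each has a terminal in every rule's right-hand side or depends on a non-nullable symbol.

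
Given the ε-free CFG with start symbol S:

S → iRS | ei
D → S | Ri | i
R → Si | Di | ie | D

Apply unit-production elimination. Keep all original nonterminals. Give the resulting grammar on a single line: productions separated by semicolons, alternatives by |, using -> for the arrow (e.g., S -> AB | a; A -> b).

Unit productions: D->S, R->D.
Unit pairs (A ⇒* B via units): (D,S), (R,D), (R,S).
S: inherits non-unit rules of {S} → ei | iRS.
D: inherits non-unit rules of {D, S} → Ri | ei | i | iRS.
R: inherits non-unit rules of {D, R, S} → Di | Ri | Si | ei | i | iRS | ie.

S -> ei | iRS; D -> i | Ri | ei | iRS; R -> i | Di | Ri | Si | ei | ie | iRS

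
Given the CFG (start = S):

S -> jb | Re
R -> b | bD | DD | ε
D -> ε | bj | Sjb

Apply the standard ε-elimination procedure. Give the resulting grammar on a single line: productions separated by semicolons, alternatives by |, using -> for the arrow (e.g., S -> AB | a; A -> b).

S -> e | Re | jb; D -> bj | Sjb; R -> D | b | DD | bD

Nullable set: {D, R}.
S -> Re: R nullable, giving Re | e.
Drop D -> ε.
Drop R -> ε.
R -> DD: D, D nullable, giving D | DD.
R -> bD: D nullable, giving b | bD.
Unchanged (no nullable symbols): S -> jb; D -> Sjb; D -> bj; R -> b.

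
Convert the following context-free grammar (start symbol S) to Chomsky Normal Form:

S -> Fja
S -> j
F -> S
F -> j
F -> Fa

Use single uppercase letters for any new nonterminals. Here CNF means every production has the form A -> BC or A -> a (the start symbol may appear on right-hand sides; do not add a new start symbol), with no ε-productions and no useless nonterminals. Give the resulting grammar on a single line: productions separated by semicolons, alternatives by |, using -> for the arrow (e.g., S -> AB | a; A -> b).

No ε-productions.
After unit-elimination: S -> j | Fja; F -> j | Fa | Fja.
TERM: introduce A -> a, B -> j and substitute in every rule of length ≥2.
BIN: F -> FBA becomes F -> FC, C -> BA; S -> FBA becomes S -> FD, D -> BA.

S -> j | FD; A -> a; B -> j; C -> BA; D -> BA; F -> j | FA | FC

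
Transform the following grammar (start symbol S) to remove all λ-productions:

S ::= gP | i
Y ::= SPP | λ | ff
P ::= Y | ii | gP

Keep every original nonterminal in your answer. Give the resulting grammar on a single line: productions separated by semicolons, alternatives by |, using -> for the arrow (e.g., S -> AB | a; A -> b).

S -> g | i | gP; P -> Y | g | gP | ii; Y -> S | SP | ff | SPP

Nullable set: {P, Y}.
S -> gP: P nullable, giving g | gP.
P -> Y: Y nullable, giving Y.
P -> gP: P nullable, giving g | gP.
Drop Y -> λ.
Y -> SPP: P, P nullable, giving S | SP | SPP.
Unchanged (no nullable symbols): S -> i; P -> ii; Y -> ff.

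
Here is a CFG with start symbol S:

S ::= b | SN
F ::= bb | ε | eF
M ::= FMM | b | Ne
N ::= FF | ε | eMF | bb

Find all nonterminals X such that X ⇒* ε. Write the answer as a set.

Directly nullable (have an ε-rule): {F, N}.
Not nullable: M, S — each has a terminal in every rule's right-hand side or depends on a non-nullable symbol.

{F, N}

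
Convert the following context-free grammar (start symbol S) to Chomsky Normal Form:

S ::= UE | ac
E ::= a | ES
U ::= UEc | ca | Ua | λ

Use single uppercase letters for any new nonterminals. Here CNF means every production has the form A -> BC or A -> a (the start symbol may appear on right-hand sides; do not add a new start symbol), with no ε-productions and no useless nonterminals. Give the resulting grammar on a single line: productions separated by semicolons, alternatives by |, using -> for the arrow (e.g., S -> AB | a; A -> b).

Nullable: {U}; after ε-elimination: S -> E | UE | ac; E -> a | ES; U -> a | Ec | Ua | ca | UEc.
After unit-elimination: S -> a | ES | UE | ac; E -> a | ES; U -> a | Ec | Ua | ca | UEc.
TERM: introduce A -> a, B -> c and substitute in every rule of length ≥2.
BIN: U -> UEB becomes U -> UC, C -> EB.

S -> a | AB | ES | UE; A -> a; B -> c; C -> EB; E -> a | ES; U -> a | BA | EB | UA | UC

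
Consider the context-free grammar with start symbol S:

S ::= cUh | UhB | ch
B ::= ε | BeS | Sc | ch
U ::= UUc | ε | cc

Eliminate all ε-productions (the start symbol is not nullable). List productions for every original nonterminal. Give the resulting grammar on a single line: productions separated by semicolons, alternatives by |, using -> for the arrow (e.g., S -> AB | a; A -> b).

S -> h | Uh | ch | hB | UhB | cUh; B -> Sc | ch | eS | BeS; U -> c | Uc | cc | UUc

Nullable set: {B, U}.
S -> UhB: U, B nullable, giving Uh | UhB | h | hB.
S -> cUh: U nullable, giving cUh | ch.
Drop B -> ε.
B -> BeS: B nullable, giving BeS | eS.
Drop U -> ε.
U -> UUc: U, U nullable, giving UUc | Uc | c.
Unchanged (no nullable symbols): S -> ch; B -> Sc; B -> ch; U -> cc.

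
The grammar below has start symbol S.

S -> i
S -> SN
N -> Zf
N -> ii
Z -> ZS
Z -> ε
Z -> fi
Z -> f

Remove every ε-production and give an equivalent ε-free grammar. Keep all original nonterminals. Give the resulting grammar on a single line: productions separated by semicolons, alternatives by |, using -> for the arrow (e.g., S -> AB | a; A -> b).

Nullable set: {Z}.
N -> Zf: Z nullable, giving Zf | f.
Drop Z -> ε.
Z -> ZS: Z nullable, giving S | ZS.
Unchanged (no nullable symbols): S -> SN; S -> i; N -> ii; Z -> f; Z -> fi.

S -> i | SN; N -> f | Zf | ii; Z -> S | f | ZS | fi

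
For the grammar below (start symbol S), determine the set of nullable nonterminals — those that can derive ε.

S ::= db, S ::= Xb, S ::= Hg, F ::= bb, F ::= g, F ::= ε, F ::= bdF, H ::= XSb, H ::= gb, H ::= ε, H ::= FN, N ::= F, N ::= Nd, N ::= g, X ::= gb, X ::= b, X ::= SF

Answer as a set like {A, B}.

{F, H, N}

Directly nullable (have an ε-rule): {F, H}.
N is nullable via N -> F (every symbol on the right is already known nullable).
Not nullable: S, X — each has a terminal in every rule's right-hand side or depends on a non-nullable symbol.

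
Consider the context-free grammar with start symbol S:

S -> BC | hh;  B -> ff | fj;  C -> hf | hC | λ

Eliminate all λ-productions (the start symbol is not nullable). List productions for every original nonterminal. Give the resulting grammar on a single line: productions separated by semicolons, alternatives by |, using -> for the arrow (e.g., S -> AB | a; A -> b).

Nullable set: {C}.
S -> BC: C nullable, giving B | BC.
Drop C -> λ.
C -> hC: C nullable, giving h | hC.
Unchanged (no nullable symbols): S -> hh; B -> ff; B -> fj; C -> hf.

S -> B | BC | hh; B -> ff | fj; C -> h | hC | hf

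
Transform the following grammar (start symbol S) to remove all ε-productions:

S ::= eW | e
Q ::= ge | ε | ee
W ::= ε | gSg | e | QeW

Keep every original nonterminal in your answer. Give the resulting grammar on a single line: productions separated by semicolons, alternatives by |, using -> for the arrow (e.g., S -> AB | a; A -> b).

S -> e | eW; Q -> ee | ge; W -> e | Qe | eW | QeW | gSg

Nullable set: {Q, W}.
S -> eW: W nullable, giving e | eW.
Drop Q -> ε.
Drop W -> ε.
W -> QeW: Q, W nullable, giving Qe | QeW | e | eW.
Unchanged (no nullable symbols): S -> e; Q -> ee; Q -> ge; W -> e; W -> gSg.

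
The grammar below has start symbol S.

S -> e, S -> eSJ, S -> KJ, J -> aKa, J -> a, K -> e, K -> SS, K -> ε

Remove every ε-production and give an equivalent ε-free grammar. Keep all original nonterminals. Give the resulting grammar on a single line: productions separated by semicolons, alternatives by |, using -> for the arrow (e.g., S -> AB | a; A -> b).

Nullable set: {K}.
S -> KJ: K nullable, giving J | KJ.
J -> aKa: K nullable, giving aKa | aa.
Drop K -> ε.
Unchanged (no nullable symbols): S -> e; S -> eSJ; J -> a; K -> SS; K -> e.

S -> J | e | KJ | eSJ; J -> a | aa | aKa; K -> e | SS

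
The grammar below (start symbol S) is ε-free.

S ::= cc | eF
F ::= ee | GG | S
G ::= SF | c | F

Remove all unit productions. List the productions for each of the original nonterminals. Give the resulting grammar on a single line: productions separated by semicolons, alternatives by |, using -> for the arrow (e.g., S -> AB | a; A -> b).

Unit productions: F->S, G->F.
Unit pairs (A ⇒* B via units): (F,S), (G,F), (G,S).
S: inherits non-unit rules of {S} → cc | eF.
F: inherits non-unit rules of {F, S} → GG | cc | eF | ee.
G: inherits non-unit rules of {F, G, S} → GG | SF | c | cc | eF | ee.

S -> cc | eF; F -> GG | cc | eF | ee; G -> c | GG | SF | cc | eF | ee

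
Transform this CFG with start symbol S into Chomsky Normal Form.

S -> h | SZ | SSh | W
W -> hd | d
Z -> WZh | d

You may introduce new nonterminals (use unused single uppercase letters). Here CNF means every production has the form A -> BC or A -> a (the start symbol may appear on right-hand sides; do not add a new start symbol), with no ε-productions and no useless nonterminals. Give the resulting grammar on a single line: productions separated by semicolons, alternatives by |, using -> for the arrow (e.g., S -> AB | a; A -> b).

No ε-productions.
After unit-elimination: S -> d | h | SZ | hd | SSh; W -> d | hd; Z -> d | WZh.
TERM: introduce B -> d, A -> h and substitute in every rule of length ≥2.
BIN: S -> SSA becomes S -> SC, C -> SA; Z -> WZA becomes Z -> WD, D -> ZA.

S -> d | h | AB | SC | SZ; A -> h; B -> d; C -> SA; D -> ZA; W -> d | AB; Z -> d | WD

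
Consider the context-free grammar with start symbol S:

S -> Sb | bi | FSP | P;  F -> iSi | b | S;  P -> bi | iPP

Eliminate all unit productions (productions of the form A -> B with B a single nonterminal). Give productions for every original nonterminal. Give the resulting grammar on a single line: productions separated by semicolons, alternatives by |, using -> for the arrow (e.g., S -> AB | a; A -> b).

Unit productions: F->S, S->P.
Unit pairs (A ⇒* B via units): (F,P), (F,S), (S,P).
S: inherits non-unit rules of {P, S} → FSP | Sb | bi | iPP.
F: inherits non-unit rules of {F, P, S} → FSP | Sb | b | bi | iPP | iSi.
P: inherits non-unit rules of {P} → bi | iPP.

S -> Sb | bi | FSP | iPP; F -> b | Sb | bi | FSP | iPP | iSi; P -> bi | iPP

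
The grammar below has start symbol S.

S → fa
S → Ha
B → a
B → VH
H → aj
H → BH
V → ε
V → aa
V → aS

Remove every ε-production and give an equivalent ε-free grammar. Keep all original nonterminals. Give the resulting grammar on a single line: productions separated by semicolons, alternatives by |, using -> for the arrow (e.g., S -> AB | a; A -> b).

S -> Ha | fa; B -> H | a | VH; H -> BH | aj; V -> aS | aa

Nullable set: {V}.
B -> VH: V nullable, giving H | VH.
Drop V -> ε.
Unchanged (no nullable symbols): S -> Ha; S -> fa; B -> a; H -> BH; H -> aj; V -> aS; V -> aa.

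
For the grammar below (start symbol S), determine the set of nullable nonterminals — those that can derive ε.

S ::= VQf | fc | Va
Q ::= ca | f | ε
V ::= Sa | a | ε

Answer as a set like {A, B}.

{Q, V}

Directly nullable (have an ε-rule): {Q, V}.
Not nullable: S — each has a terminal in every rule's right-hand side or depends on a non-nullable symbol.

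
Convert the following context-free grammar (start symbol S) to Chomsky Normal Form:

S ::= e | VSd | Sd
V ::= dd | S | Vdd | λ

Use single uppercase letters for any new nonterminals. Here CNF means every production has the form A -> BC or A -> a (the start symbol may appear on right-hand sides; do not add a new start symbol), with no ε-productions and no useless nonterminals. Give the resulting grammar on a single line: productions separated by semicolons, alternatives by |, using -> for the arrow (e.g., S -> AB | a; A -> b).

S -> e | SA | VB; A -> d; B -> SA; C -> AA; D -> SA; V -> e | AA | SA | VC | VD

Nullable: {V}; after ε-elimination: S -> e | Sd | VSd; V -> S | dd | Vdd.
After unit-elimination: S -> e | Sd | VSd; V -> e | Sd | dd | VSd | Vdd.
TERM: introduce A -> d and substitute in every rule of length ≥2.
BIN: S -> VSA becomes S -> VB, B -> SA; V -> VAA becomes V -> VC, C -> AA; V -> VSA becomes V -> VD, D -> SA.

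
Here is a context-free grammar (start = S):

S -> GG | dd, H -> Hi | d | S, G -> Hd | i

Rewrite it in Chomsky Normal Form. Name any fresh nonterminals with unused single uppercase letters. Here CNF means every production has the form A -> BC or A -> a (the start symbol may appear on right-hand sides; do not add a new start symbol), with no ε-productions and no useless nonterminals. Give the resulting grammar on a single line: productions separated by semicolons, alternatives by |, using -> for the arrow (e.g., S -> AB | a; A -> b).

S -> AA | GG; A -> d; B -> i; G -> i | HA; H -> d | AA | GG | HB

No ε-productions.
After unit-elimination: S -> GG | dd; G -> i | Hd; H -> d | GG | Hi | dd.
TERM: introduce A -> d, B -> i and substitute in every rule of length ≥2.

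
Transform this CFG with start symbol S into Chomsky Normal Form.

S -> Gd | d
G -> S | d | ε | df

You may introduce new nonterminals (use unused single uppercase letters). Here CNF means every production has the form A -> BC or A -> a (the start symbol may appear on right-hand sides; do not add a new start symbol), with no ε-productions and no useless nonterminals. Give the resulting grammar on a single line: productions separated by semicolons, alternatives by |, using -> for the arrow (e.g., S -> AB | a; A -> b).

Nullable: {G}; after ε-elimination: S -> d | Gd; G -> S | d | df.
After unit-elimination: S -> d | Gd; G -> d | Gd | df.
TERM: introduce A -> d, B -> f and substitute in every rule of length ≥2.

S -> d | GA; A -> d; B -> f; G -> d | AB | GA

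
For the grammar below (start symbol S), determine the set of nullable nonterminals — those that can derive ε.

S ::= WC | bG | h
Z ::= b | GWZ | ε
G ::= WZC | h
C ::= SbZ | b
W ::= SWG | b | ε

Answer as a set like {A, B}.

{W, Z}

Directly nullable (have an ε-rule): {W, Z}.
Not nullable: C, G, S — each has a terminal in every rule's right-hand side or depends on a non-nullable symbol.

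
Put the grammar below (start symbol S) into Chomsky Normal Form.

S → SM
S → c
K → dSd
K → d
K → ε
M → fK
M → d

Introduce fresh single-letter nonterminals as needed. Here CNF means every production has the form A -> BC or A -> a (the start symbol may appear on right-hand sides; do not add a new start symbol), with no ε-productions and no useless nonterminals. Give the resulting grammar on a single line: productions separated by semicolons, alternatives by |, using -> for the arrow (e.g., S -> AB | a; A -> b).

Nullable: {K}; after ε-elimination: S -> c | SM; K -> d | dSd; M -> d | f | fK.
No unit productions to eliminate.
TERM: introduce A -> d, B -> f and substitute in every rule of length ≥2.
BIN: K -> ASA becomes K -> AC, C -> SA.

S -> c | SM; A -> d; B -> f; C -> SA; K -> d | AC; M -> d | f | BK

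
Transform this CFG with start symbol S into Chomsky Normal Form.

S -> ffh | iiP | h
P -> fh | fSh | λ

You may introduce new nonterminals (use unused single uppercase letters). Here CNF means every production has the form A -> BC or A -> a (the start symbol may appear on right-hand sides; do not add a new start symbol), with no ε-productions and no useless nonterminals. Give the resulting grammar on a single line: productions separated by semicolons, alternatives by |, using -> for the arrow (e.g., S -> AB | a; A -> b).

Nullable: {P}; after ε-elimination: S -> h | ii | ffh | iiP; P -> fh | fSh.
No unit productions to eliminate.
TERM: introduce A -> f, B -> h, C -> i and substitute in every rule of length ≥2.
BIN: P -> ASB becomes P -> AD, D -> SB; S -> AAB becomes S -> AE, E -> AB; S -> CCP becomes S -> CF, F -> CP.

S -> h | AE | CC | CF; A -> f; B -> h; C -> i; D -> SB; E -> AB; F -> CP; P -> AB | AD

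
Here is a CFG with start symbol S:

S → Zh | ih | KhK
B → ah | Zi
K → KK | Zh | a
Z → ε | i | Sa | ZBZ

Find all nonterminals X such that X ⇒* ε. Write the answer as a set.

{Z}

Directly nullable (have an ε-rule): {Z}.
Not nullable: B, K, S — each has a terminal in every rule's right-hand side or depends on a non-nullable symbol.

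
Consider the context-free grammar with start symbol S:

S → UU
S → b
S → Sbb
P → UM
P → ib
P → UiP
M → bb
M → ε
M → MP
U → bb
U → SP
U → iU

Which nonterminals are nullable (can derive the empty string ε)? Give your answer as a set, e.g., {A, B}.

Directly nullable (have an ε-rule): {M}.
Not nullable: P, S, U — each has a terminal in every rule's right-hand side or depends on a non-nullable symbol.

{M}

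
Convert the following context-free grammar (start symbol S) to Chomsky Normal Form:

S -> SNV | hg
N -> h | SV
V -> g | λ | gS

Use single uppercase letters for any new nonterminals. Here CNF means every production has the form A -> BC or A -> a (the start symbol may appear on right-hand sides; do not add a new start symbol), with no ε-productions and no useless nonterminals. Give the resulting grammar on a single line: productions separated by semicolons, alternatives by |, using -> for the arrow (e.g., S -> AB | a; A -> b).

Nullable: {V}; after ε-elimination: S -> SN | hg | SNV; N -> S | h | SV; V -> g | gS.
After unit-elimination: S -> SN | hg | SNV; N -> h | SN | SV | hg | SNV; V -> g | gS.
TERM: introduce B -> g, A -> h and substitute in every rule of length ≥2.
BIN: N -> SNV becomes N -> SC, C -> NV; S -> SNV becomes S -> SD, D -> NV.

S -> AB | SD | SN; A -> h; B -> g; C -> NV; D -> NV; N -> h | AB | SC | SN | SV; V -> g | BS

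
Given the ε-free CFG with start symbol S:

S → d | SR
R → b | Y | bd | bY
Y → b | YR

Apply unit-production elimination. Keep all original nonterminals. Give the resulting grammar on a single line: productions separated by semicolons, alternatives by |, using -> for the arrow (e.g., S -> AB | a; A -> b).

S -> d | SR; R -> b | YR | bY | bd; Y -> b | YR

Unit productions: R->Y.
Unit pairs (A ⇒* B via units): (R,Y).
S: inherits non-unit rules of {S} → SR | d.
R: inherits non-unit rules of {R, Y} → YR | b | bY | bd.
Y: inherits non-unit rules of {Y} → YR | b.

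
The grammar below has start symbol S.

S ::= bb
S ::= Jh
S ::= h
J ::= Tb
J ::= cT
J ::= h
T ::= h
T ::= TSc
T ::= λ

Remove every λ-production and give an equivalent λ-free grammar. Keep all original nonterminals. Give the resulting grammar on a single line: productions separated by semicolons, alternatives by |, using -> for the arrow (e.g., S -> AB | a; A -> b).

S -> h | Jh | bb; J -> b | c | h | Tb | cT; T -> h | Sc | TSc

Nullable set: {T}.
J -> Tb: T nullable, giving Tb | b.
J -> cT: T nullable, giving c | cT.
Drop T -> λ.
T -> TSc: T nullable, giving Sc | TSc.
Unchanged (no nullable symbols): S -> Jh; S -> bb; S -> h; J -> h; T -> h.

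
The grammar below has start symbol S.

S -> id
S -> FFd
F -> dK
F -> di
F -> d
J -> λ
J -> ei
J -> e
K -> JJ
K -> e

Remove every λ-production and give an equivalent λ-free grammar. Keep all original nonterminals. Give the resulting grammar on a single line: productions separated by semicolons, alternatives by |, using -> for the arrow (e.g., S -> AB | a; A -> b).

S -> id | FFd; F -> d | dK | di; J -> e | ei; K -> J | e | JJ

Nullable set: {J, K}.
F -> dK: K nullable, giving d | dK.
Drop J -> λ.
K -> JJ: J, J nullable, giving J | JJ.
Unchanged (no nullable symbols): S -> FFd; S -> id; F -> d; F -> di; J -> e; J -> ei; K -> e.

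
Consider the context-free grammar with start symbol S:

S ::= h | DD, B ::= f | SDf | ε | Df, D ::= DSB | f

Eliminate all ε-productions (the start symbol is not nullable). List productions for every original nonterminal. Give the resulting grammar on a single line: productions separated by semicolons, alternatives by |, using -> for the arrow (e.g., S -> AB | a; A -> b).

S -> h | DD; B -> f | Df | SDf; D -> f | DS | DSB

Nullable set: {B}.
Drop B -> ε.
D -> DSB: B nullable, giving DS | DSB.
Unchanged (no nullable symbols): S -> DD; S -> h; B -> Df; B -> SDf; B -> f; D -> f.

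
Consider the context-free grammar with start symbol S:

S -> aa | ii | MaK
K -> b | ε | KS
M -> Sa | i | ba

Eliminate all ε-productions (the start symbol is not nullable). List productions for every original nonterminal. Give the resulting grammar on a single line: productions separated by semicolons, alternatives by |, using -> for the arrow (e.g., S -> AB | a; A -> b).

S -> Ma | aa | ii | MaK; K -> S | b | KS; M -> i | Sa | ba

Nullable set: {K}.
S -> MaK: K nullable, giving Ma | MaK.
Drop K -> ε.
K -> KS: K nullable, giving KS | S.
Unchanged (no nullable symbols): S -> aa; S -> ii; K -> b; M -> Sa; M -> ba; M -> i.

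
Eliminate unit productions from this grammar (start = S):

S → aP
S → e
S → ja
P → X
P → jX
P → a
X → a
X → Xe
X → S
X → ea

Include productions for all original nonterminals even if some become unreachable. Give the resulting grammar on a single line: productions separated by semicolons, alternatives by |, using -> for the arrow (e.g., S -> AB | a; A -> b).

Unit productions: P->X, X->S.
Unit pairs (A ⇒* B via units): (P,S), (P,X), (X,S).
S: inherits non-unit rules of {S} → aP | e | ja.
P: inherits non-unit rules of {P, S, X} → Xe | a | aP | e | ea | jX | ja.
X: inherits non-unit rules of {S, X} → Xe | a | aP | e | ea | ja.

S -> e | aP | ja; P -> a | e | Xe | aP | ea | jX | ja; X -> a | e | Xe | aP | ea | ja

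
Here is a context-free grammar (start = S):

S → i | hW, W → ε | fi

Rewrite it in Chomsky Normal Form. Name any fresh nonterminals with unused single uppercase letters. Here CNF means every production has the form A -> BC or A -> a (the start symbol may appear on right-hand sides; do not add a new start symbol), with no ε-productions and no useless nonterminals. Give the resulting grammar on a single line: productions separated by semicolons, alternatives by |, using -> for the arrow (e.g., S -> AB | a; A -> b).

Nullable: {W}; after ε-elimination: S -> h | i | hW; W -> fi.
No unit productions to eliminate.
TERM: introduce B -> f, A -> h, C -> i and substitute in every rule of length ≥2.

S -> h | i | AW; A -> h; B -> f; C -> i; W -> BC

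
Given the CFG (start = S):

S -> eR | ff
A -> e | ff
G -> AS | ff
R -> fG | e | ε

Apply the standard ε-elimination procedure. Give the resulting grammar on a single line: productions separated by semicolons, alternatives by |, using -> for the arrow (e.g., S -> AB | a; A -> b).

S -> e | eR | ff; A -> e | ff; G -> AS | ff; R -> e | fG

Nullable set: {R}.
S -> eR: R nullable, giving e | eR.
Drop R -> ε.
Unchanged (no nullable symbols): S -> ff; A -> e; A -> ff; G -> AS; G -> ff; R -> e; R -> fG.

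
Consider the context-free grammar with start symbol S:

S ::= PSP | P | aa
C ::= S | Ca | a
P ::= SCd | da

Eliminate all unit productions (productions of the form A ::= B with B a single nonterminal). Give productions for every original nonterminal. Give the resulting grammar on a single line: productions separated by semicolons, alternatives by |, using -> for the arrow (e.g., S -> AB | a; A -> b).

S -> aa | da | PSP | SCd; C -> a | Ca | aa | da | PSP | SCd; P -> da | SCd

Unit productions: C->S, S->P.
Unit pairs (A ⇒* B via units): (C,P), (C,S), (S,P).
S: inherits non-unit rules of {P, S} → PSP | SCd | aa | da.
C: inherits non-unit rules of {C, P, S} → Ca | PSP | SCd | a | aa | da.
P: inherits non-unit rules of {P} → SCd | da.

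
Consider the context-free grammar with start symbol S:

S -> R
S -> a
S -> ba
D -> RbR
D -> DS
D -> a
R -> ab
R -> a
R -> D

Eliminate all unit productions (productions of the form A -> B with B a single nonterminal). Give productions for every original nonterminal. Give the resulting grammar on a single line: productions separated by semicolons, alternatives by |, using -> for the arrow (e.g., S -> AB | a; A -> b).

S -> a | DS | ab | ba | RbR; D -> a | DS | RbR; R -> a | DS | ab | RbR

Unit productions: R->D, S->R.
Unit pairs (A ⇒* B via units): (R,D), (S,D), (S,R).
S: inherits non-unit rules of {D, R, S} → DS | RbR | a | ab | ba.
D: inherits non-unit rules of {D} → DS | RbR | a.
R: inherits non-unit rules of {D, R} → DS | RbR | a | ab.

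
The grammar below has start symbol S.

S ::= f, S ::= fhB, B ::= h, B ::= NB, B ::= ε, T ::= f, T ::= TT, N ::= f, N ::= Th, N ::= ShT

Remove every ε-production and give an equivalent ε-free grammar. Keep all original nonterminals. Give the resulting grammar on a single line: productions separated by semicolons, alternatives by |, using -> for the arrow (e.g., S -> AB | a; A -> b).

S -> f | fh | fhB; B -> N | h | NB; N -> f | Th | ShT; T -> f | TT

Nullable set: {B}.
S -> fhB: B nullable, giving fh | fhB.
Drop B -> ε.
B -> NB: B nullable, giving N | NB.
Unchanged (no nullable symbols): S -> f; B -> h; N -> ShT; N -> Th; N -> f; T -> TT; T -> f.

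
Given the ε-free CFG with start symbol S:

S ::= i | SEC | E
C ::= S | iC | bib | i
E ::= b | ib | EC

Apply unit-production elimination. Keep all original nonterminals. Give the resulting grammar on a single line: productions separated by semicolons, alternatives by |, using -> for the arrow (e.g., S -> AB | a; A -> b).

Unit productions: C->S, S->E.
Unit pairs (A ⇒* B via units): (C,E), (C,S), (S,E).
S: inherits non-unit rules of {E, S} → EC | SEC | b | i | ib.
C: inherits non-unit rules of {C, E, S} → EC | SEC | b | bib | i | iC | ib.
E: inherits non-unit rules of {E} → EC | b | ib.

S -> b | i | EC | ib | SEC; C -> b | i | EC | iC | ib | SEC | bib; E -> b | EC | ib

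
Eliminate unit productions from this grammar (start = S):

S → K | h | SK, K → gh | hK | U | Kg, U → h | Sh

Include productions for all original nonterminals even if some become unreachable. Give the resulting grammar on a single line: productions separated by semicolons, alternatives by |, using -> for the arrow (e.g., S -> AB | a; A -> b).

S -> h | Kg | SK | Sh | gh | hK; K -> h | Kg | Sh | gh | hK; U -> h | Sh

Unit productions: K->U, S->K.
Unit pairs (A ⇒* B via units): (K,U), (S,K), (S,U).
S: inherits non-unit rules of {K, S, U} → Kg | SK | Sh | gh | h | hK.
K: inherits non-unit rules of {K, U} → Kg | Sh | gh | h | hK.
U: inherits non-unit rules of {U} → Sh | h.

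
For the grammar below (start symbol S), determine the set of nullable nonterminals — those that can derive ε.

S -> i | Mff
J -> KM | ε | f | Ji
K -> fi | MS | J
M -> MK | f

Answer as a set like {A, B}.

Directly nullable (have an ε-rule): {J}.
K is nullable via K -> J (every symbol on the right is already known nullable).
Not nullable: M, S — each has a terminal in every rule's right-hand side or depends on a non-nullable symbol.

{J, K}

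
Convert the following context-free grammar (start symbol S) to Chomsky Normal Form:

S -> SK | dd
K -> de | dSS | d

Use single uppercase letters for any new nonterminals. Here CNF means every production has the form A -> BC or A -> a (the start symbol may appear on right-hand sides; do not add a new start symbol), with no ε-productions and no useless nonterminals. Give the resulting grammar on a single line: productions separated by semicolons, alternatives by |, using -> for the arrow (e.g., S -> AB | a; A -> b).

No ε-productions.
No unit productions to eliminate.
TERM: introduce A -> d, B -> e and substitute in every rule of length ≥2.
BIN: K -> ASS becomes K -> AC, C -> SS.

S -> AA | SK; A -> d; B -> e; C -> SS; K -> d | AB | AC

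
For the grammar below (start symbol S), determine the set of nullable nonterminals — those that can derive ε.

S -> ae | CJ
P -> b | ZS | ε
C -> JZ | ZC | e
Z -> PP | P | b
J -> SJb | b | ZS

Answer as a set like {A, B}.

{P, Z}

Directly nullable (have an ε-rule): {P}.
Z is nullable via Z -> P (every symbol on the right is already known nullable).
Not nullable: C, J, S — each has a terminal in every rule's right-hand side or depends on a non-nullable symbol.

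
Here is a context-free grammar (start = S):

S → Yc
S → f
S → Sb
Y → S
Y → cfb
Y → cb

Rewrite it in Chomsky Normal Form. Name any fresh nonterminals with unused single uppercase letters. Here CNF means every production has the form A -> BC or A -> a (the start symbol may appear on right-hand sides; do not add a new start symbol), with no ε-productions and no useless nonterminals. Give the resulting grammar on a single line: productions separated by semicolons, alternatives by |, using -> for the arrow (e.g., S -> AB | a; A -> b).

S -> f | SA | YB; A -> b; B -> c; C -> f; D -> CA; Y -> f | BA | BD | SA | YB

No ε-productions.
After unit-elimination: S -> f | Sb | Yc; Y -> f | Sb | Yc | cb | cfb.
TERM: introduce A -> b, B -> c, C -> f and substitute in every rule of length ≥2.
BIN: Y -> BCA becomes Y -> BD, D -> CA.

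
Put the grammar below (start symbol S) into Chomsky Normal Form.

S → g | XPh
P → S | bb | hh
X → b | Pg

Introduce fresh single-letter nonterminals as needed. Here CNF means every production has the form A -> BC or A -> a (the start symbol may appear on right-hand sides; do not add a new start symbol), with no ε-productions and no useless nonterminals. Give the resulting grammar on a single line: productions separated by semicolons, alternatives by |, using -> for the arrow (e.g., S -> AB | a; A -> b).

S -> g | XE; A -> h; B -> b; C -> g; D -> PA; E -> PA; P -> g | AA | BB | XD; X -> b | PC

No ε-productions.
After unit-elimination: S -> g | XPh; P -> g | bb | hh | XPh; X -> b | Pg.
TERM: introduce B -> b, C -> g, A -> h and substitute in every rule of length ≥2.
BIN: P -> XPA becomes P -> XD, D -> PA; S -> XPA becomes S -> XE, E -> PA.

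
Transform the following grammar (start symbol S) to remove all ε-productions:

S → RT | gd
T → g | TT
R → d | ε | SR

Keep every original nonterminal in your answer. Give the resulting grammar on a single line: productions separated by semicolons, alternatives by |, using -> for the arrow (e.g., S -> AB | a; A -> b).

Nullable set: {R}.
S -> RT: R nullable, giving RT | T.
Drop R -> ε.
R -> SR: R nullable, giving S | SR.
Unchanged (no nullable symbols): S -> gd; R -> d; T -> TT; T -> g.

S -> T | RT | gd; R -> S | d | SR; T -> g | TT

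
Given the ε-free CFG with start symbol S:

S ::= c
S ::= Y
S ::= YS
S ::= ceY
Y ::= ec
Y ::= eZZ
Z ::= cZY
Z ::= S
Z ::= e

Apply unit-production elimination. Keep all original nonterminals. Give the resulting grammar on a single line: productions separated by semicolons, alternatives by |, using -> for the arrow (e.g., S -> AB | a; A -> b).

Unit productions: S->Y, Z->S.
Unit pairs (A ⇒* B via units): (S,Y), (Z,S), (Z,Y).
S: inherits non-unit rules of {S, Y} → YS | c | ceY | eZZ | ec.
Y: inherits non-unit rules of {Y} → eZZ | ec.
Z: inherits non-unit rules of {S, Y, Z} → YS | c | cZY | ceY | e | eZZ | ec.

S -> c | YS | ec | ceY | eZZ; Y -> ec | eZZ; Z -> c | e | YS | ec | cZY | ceY | eZZ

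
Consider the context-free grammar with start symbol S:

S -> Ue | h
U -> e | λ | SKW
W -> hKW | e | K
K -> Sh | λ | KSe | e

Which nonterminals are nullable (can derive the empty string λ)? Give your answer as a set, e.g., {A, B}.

Directly nullable (have an ε-rule): {K, U}.
W is nullable via W -> K (every symbol on the right is already known nullable).
Not nullable: S — each has a terminal in every rule's right-hand side or depends on a non-nullable symbol.

{K, U, W}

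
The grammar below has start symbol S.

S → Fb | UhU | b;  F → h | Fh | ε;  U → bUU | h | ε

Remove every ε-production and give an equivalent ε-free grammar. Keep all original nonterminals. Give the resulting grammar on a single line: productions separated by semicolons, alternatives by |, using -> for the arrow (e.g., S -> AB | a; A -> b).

Nullable set: {F, U}.
S -> Fb: F nullable, giving Fb | b.
S -> UhU: U, U nullable, giving Uh | UhU | h | hU.
Drop F -> ε.
F -> Fh: F nullable, giving Fh | h.
Drop U -> ε.
U -> bUU: U, U nullable, giving b | bU | bUU.
Unchanged (no nullable symbols): S -> b; F -> h; U -> h.

S -> b | h | Fb | Uh | hU | UhU; F -> h | Fh; U -> b | h | bU | bUU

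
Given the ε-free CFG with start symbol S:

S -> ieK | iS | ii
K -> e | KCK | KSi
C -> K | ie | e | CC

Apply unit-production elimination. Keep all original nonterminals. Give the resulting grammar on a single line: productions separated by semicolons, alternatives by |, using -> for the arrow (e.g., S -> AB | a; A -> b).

S -> iS | ii | ieK; C -> e | CC | ie | KCK | KSi; K -> e | KCK | KSi

Unit productions: C->K.
Unit pairs (A ⇒* B via units): (C,K).
S: inherits non-unit rules of {S} → iS | ieK | ii.
C: inherits non-unit rules of {C, K} → CC | KCK | KSi | e | ie.
K: inherits non-unit rules of {K} → KCK | KSi | e.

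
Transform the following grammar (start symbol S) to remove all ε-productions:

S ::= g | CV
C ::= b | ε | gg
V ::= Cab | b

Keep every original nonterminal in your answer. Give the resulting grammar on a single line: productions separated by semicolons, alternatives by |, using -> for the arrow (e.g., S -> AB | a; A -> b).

S -> V | g | CV; C -> b | gg; V -> b | ab | Cab

Nullable set: {C}.
S -> CV: C nullable, giving CV | V.
Drop C -> ε.
V -> Cab: C nullable, giving Cab | ab.
Unchanged (no nullable symbols): S -> g; C -> b; C -> gg; V -> b.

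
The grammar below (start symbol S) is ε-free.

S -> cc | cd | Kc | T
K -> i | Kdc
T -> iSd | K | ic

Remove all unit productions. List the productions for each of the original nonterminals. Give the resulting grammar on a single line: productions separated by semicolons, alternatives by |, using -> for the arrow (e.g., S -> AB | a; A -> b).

Unit productions: S->T, T->K.
Unit pairs (A ⇒* B via units): (S,K), (S,T), (T,K).
S: inherits non-unit rules of {K, S, T} → Kc | Kdc | cc | cd | i | iSd | ic.
K: inherits non-unit rules of {K} → Kdc | i.
T: inherits non-unit rules of {K, T} → Kdc | i | iSd | ic.

S -> i | Kc | cc | cd | ic | Kdc | iSd; K -> i | Kdc; T -> i | ic | Kdc | iSd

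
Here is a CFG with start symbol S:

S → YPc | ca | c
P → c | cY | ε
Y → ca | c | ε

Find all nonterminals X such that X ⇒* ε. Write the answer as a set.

Directly nullable (have an ε-rule): {P, Y}.
Not nullable: S — each has a terminal in every rule's right-hand side or depends on a non-nullable symbol.

{P, Y}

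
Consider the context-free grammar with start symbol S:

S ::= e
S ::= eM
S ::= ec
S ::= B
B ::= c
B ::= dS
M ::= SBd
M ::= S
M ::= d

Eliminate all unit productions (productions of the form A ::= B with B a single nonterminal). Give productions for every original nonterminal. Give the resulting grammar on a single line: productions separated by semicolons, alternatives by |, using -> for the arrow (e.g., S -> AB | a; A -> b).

S -> c | e | dS | eM | ec; B -> c | dS; M -> c | d | e | dS | eM | ec | SBd

Unit productions: M->S, S->B.
Unit pairs (A ⇒* B via units): (M,B), (M,S), (S,B).
S: inherits non-unit rules of {B, S} → c | dS | e | eM | ec.
B: inherits non-unit rules of {B} → c | dS.
M: inherits non-unit rules of {B, M, S} → SBd | c | d | dS | e | eM | ec.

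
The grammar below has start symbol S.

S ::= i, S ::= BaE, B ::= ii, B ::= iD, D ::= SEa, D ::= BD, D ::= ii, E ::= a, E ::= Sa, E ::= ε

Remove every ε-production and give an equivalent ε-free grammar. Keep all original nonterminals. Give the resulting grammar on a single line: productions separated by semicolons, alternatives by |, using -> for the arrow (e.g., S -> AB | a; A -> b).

S -> i | Ba | BaE; B -> iD | ii; D -> BD | Sa | ii | SEa; E -> a | Sa

Nullable set: {E}.
S -> BaE: E nullable, giving Ba | BaE.
D -> SEa: E nullable, giving SEa | Sa.
Drop E -> ε.
Unchanged (no nullable symbols): S -> i; B -> iD; B -> ii; D -> BD; D -> ii; E -> Sa; E -> a.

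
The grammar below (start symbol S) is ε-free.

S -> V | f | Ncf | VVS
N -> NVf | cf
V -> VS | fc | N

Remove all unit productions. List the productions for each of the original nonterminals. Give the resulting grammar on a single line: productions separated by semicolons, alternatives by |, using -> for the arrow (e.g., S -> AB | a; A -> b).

S -> f | VS | cf | fc | NVf | Ncf | VVS; N -> cf | NVf; V -> VS | cf | fc | NVf

Unit productions: S->V, V->N.
Unit pairs (A ⇒* B via units): (S,N), (S,V), (V,N).
S: inherits non-unit rules of {N, S, V} → NVf | Ncf | VS | VVS | cf | f | fc.
N: inherits non-unit rules of {N} → NVf | cf.
V: inherits non-unit rules of {N, V} → NVf | VS | cf | fc.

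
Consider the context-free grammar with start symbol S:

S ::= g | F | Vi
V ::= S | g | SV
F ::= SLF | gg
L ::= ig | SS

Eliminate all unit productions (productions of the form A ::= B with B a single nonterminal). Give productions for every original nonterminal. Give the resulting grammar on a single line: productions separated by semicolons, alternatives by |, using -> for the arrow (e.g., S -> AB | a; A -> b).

S -> g | Vi | gg | SLF; F -> gg | SLF; L -> SS | ig; V -> g | SV | Vi | gg | SLF

Unit productions: S->F, V->S.
Unit pairs (A ⇒* B via units): (S,F), (V,F), (V,S).
S: inherits non-unit rules of {F, S} → SLF | Vi | g | gg.
F: inherits non-unit rules of {F} → SLF | gg.
L: inherits non-unit rules of {L} → SS | ig.
V: inherits non-unit rules of {F, S, V} → SLF | SV | Vi | g | gg.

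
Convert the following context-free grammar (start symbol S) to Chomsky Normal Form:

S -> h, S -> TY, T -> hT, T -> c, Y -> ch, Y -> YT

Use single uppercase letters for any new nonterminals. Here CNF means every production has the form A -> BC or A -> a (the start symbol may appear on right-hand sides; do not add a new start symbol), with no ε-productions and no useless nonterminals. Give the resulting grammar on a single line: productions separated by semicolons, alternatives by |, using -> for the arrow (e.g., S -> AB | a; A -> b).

No ε-productions.
No unit productions to eliminate.
TERM: introduce B -> c, A -> h and substitute in every rule of length ≥2.

S -> h | TY; A -> h; B -> c; T -> c | AT; Y -> BA | YT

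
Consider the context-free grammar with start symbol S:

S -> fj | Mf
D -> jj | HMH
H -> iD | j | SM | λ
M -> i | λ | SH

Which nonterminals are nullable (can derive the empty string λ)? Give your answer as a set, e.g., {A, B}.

{D, H, M}

Directly nullable (have an ε-rule): {H, M}.
D is nullable via D -> HMH (every symbol on the right is already known nullable).
Not nullable: S — each has a terminal in every rule's right-hand side or depends on a non-nullable symbol.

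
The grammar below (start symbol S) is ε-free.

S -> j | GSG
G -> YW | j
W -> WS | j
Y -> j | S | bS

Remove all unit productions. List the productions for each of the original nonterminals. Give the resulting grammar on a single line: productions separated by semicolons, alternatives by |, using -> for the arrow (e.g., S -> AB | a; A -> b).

S -> j | GSG; G -> j | YW; W -> j | WS; Y -> j | bS | GSG

Unit productions: Y->S.
Unit pairs (A ⇒* B via units): (Y,S).
S: inherits non-unit rules of {S} → GSG | j.
G: inherits non-unit rules of {G} → YW | j.
W: inherits non-unit rules of {W} → WS | j.
Y: inherits non-unit rules of {S, Y} → GSG | bS | j.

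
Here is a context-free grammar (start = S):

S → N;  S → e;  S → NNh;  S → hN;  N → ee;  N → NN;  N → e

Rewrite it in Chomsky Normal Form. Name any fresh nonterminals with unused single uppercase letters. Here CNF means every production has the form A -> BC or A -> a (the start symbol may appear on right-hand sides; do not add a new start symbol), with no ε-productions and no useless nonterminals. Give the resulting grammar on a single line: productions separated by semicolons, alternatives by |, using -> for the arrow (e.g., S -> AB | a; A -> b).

S -> e | AA | BN | NC | NN; A -> e; B -> h; C -> NB; N -> e | AA | NN

No ε-productions.
After unit-elimination: S -> e | NN | ee | hN | NNh; N -> e | NN | ee.
TERM: introduce A -> e, B -> h and substitute in every rule of length ≥2.
BIN: S -> NNB becomes S -> NC, C -> NB.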